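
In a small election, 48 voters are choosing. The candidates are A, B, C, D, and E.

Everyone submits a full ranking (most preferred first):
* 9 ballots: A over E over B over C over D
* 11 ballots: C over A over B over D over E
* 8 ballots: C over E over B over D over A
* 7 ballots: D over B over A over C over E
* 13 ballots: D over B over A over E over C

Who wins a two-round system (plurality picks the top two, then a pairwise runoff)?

C

Round 1 first-place votes: A 9, B 0, C 19, D 20, E 0. D and C advance.
Runoff: D is ranked above C on 20 ballots, C above D on 28.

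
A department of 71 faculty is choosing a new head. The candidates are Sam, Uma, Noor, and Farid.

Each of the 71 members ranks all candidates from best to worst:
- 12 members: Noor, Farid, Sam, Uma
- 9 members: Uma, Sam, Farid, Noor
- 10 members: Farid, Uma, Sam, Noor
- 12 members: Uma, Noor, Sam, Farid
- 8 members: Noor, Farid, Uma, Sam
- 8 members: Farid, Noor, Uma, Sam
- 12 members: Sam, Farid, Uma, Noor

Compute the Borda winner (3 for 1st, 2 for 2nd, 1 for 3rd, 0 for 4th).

Sam: 12×1 + 9×2 + 10×1 + 12×1 + 8×0 + 8×0 + 12×3 = 88
Uma: 12×0 + 9×3 + 10×2 + 12×3 + 8×1 + 8×1 + 12×1 = 111
Noor: 12×3 + 9×0 + 10×0 + 12×2 + 8×3 + 8×2 + 12×0 = 100
Farid: 12×2 + 9×1 + 10×3 + 12×0 + 8×2 + 8×3 + 12×2 = 127

Farid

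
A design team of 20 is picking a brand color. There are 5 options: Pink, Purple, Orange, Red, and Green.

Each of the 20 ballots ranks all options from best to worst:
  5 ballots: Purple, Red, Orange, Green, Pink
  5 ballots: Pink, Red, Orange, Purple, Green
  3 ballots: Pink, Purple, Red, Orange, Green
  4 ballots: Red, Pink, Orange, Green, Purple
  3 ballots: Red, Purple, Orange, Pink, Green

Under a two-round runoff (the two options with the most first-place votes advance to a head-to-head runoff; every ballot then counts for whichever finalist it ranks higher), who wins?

Round 1 first-place votes: Pink 8, Purple 5, Orange 0, Red 7, Green 0. Pink and Red advance.
Runoff: Pink is ranked above Red on 8 ballots, Red above Pink on 12.

Red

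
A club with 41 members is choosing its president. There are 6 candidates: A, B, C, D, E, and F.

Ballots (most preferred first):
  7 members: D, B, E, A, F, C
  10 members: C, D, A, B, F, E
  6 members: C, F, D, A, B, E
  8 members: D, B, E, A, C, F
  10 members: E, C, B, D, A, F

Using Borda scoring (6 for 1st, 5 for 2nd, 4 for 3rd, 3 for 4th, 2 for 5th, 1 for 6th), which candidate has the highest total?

D

A: 7×3 + 10×4 + 6×3 + 8×3 + 10×2 = 123
B: 7×5 + 10×3 + 6×2 + 8×5 + 10×4 = 157
C: 7×1 + 10×6 + 6×6 + 8×2 + 10×5 = 169
D: 7×6 + 10×5 + 6×4 + 8×6 + 10×3 = 194
E: 7×4 + 10×1 + 6×1 + 8×4 + 10×6 = 136
F: 7×2 + 10×2 + 6×5 + 8×1 + 10×1 = 82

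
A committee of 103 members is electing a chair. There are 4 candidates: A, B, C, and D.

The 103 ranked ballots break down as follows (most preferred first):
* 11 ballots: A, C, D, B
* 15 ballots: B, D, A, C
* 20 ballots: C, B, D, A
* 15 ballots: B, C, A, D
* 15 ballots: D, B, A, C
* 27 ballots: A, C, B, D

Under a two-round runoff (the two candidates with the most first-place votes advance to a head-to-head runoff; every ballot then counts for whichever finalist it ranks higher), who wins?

Round 1 first-place votes: A 38, B 30, C 20, D 15. A and B advance.
Runoff: A is ranked above B on 38 ballots, B above A on 65.

B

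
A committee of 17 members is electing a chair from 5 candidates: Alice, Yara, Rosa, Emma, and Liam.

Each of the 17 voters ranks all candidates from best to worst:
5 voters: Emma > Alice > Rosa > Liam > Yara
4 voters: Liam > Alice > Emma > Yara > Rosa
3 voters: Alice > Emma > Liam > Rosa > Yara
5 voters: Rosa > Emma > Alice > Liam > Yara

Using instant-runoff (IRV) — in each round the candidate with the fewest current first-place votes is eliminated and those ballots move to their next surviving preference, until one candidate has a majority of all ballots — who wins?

Round 1: Alice 3, Yara 0, Rosa 5, Emma 5, Liam 4. Yara eliminated.
Round 2: Alice 3, Rosa 5, Emma 5, Liam 4. Alice eliminated.
Round 3: Rosa 5, Emma 8, Liam 4. Liam eliminated.
Round 4: Rosa 5, Emma 12. Emma has a majority (≥9).

Emma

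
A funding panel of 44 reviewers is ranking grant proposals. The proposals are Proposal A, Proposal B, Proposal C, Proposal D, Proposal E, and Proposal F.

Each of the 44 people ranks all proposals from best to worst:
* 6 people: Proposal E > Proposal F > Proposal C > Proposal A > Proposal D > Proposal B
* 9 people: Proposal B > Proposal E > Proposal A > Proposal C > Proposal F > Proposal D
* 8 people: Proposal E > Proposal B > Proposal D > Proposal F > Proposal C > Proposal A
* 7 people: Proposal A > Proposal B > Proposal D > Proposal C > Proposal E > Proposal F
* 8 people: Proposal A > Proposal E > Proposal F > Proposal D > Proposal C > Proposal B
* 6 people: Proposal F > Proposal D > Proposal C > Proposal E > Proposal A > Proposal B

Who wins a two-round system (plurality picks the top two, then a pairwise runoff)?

Round 1 first-place votes: Proposal A 15, Proposal B 9, Proposal C 0, Proposal D 0, Proposal E 14, Proposal F 6. Proposal A and Proposal E advance.
Runoff: Proposal A is ranked above Proposal E on 15 ballots, Proposal E above Proposal A on 29.

Proposal E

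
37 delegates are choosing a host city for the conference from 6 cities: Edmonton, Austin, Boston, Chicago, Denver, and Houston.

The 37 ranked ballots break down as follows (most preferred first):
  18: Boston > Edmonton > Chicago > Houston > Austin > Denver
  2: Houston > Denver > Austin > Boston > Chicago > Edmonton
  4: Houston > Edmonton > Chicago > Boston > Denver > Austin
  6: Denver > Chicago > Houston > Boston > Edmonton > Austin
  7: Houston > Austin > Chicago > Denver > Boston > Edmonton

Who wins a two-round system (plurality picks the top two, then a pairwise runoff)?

Round 1 first-place votes: Edmonton 0, Austin 0, Boston 18, Chicago 0, Denver 6, Houston 13. Boston and Houston advance.
Runoff: Boston is ranked above Houston on 18 ballots, Houston above Boston on 19.

Houston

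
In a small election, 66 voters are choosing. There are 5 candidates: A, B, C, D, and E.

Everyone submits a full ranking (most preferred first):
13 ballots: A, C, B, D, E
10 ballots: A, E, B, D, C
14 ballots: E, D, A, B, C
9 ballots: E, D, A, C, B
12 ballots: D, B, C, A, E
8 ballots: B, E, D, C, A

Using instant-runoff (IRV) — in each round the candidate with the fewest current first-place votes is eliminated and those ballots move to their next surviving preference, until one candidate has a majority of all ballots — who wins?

A

Round 1: A 23, B 8, C 0, D 12, E 23. C eliminated.
Round 2: A 23, B 8, D 12, E 23. B eliminated.
Round 3: A 23, D 12, E 31. D eliminated.
Round 4: A 35, E 31. A has a majority (≥34).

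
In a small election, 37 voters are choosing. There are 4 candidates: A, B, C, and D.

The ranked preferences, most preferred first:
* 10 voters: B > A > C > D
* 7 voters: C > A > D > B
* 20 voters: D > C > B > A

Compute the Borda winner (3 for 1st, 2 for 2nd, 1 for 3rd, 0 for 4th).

C

A: 10×2 + 7×2 + 20×0 = 34
B: 10×3 + 7×0 + 20×1 = 50
C: 10×1 + 7×3 + 20×2 = 71
D: 10×0 + 7×1 + 20×3 = 67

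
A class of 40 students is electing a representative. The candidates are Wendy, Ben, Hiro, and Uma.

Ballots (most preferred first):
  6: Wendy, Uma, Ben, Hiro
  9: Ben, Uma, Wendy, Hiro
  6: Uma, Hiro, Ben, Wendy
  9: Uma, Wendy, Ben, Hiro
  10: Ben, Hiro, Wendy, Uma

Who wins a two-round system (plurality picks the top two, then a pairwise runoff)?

Uma

Round 1 first-place votes: Wendy 6, Ben 19, Hiro 0, Uma 15. Ben and Uma advance.
Runoff: Ben is ranked above Uma on 19 ballots, Uma above Ben on 21.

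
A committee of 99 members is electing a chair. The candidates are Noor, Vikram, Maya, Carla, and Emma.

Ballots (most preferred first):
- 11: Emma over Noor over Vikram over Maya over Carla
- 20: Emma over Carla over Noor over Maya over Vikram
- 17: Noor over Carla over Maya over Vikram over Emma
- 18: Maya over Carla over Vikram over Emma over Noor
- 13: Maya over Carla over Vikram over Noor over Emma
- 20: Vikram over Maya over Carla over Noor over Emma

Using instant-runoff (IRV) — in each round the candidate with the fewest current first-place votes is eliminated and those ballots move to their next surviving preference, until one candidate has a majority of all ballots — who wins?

Maya

Round 1: Noor 17, Vikram 20, Maya 31, Carla 0, Emma 31. Carla eliminated.
Round 2: Noor 17, Vikram 20, Maya 31, Emma 31. Noor eliminated.
Round 3: Vikram 20, Maya 48, Emma 31. Vikram eliminated.
Round 4: Maya 68, Emma 31. Maya has a majority (≥50).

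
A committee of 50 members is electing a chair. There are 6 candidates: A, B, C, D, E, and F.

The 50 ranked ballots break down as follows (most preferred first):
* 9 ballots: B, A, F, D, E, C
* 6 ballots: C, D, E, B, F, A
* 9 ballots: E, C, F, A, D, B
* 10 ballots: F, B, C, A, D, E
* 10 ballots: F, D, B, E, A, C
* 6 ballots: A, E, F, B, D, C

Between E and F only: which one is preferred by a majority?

E is ranked above F on 21 ballots; F above E on 29.

F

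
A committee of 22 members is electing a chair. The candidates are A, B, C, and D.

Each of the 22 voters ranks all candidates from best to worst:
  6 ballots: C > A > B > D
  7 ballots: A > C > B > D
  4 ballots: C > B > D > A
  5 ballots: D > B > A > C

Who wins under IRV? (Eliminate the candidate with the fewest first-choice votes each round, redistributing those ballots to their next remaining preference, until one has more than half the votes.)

Round 1: A 7, B 0, C 10, D 5. B eliminated.
Round 2: A 7, C 10, D 5. D eliminated.
Round 3: A 12, C 10. A has a majority (≥12).

A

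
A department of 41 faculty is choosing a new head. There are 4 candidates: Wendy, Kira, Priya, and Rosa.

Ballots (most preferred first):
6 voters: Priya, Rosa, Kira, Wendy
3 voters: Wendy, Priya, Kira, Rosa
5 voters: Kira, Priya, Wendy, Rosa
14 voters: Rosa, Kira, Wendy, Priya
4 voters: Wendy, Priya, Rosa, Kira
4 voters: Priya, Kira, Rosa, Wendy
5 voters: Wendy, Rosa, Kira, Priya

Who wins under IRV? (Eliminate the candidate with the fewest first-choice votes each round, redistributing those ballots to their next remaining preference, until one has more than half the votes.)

Round 1: Wendy 12, Kira 5, Priya 10, Rosa 14. Kira eliminated.
Round 2: Wendy 12, Priya 15, Rosa 14. Wendy eliminated.
Round 3: Priya 22, Rosa 19. Priya has a majority (≥21).

Priya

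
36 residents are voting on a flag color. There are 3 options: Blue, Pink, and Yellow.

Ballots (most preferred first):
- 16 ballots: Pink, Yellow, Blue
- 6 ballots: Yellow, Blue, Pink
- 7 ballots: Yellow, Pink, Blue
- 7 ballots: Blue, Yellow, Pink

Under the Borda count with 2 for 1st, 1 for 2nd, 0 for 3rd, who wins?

Yellow

Blue: 16×0 + 6×1 + 7×0 + 7×2 = 20
Pink: 16×2 + 6×0 + 7×1 + 7×0 = 39
Yellow: 16×1 + 6×2 + 7×2 + 7×1 = 49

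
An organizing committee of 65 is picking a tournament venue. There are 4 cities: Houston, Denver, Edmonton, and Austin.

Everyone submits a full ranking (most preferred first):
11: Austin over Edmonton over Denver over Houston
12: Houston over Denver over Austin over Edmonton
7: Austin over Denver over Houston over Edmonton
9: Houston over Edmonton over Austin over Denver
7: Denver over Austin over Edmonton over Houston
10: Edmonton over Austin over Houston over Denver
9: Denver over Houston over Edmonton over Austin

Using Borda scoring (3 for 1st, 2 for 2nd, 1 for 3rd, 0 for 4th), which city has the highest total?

Houston: 11×0 + 12×3 + 7×1 + 9×3 + 7×0 + 10×1 + 9×2 = 98
Denver: 11×1 + 12×2 + 7×2 + 9×0 + 7×3 + 10×0 + 9×3 = 97
Edmonton: 11×2 + 12×0 + 7×0 + 9×2 + 7×1 + 10×3 + 9×1 = 86
Austin: 11×3 + 12×1 + 7×3 + 9×1 + 7×2 + 10×2 + 9×0 = 109

Austin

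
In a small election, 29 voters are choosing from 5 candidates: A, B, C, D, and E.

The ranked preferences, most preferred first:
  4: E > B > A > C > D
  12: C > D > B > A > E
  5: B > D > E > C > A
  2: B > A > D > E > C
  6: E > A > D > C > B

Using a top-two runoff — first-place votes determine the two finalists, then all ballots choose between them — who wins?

E

Round 1 first-place votes: A 0, B 7, C 12, D 0, E 10. C and E advance.
Runoff: C is ranked above E on 12 ballots, E above C on 17.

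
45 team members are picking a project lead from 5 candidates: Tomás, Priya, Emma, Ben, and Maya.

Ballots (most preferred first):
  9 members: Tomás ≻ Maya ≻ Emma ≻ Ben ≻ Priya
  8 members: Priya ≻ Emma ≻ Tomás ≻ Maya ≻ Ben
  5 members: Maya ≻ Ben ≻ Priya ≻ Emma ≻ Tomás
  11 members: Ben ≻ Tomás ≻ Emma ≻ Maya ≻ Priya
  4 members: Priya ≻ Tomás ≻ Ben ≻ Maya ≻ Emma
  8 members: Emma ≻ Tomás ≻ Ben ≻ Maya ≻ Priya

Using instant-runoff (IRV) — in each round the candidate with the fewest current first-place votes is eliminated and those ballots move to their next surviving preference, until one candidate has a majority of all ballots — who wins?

Tomás

Round 1: Tomás 9, Priya 12, Emma 8, Ben 11, Maya 5. Maya eliminated.
Round 2: Tomás 9, Priya 12, Emma 8, Ben 16. Emma eliminated.
Round 3: Tomás 17, Priya 12, Ben 16. Priya eliminated.
Round 4: Tomás 29, Ben 16. Tomás has a majority (≥23).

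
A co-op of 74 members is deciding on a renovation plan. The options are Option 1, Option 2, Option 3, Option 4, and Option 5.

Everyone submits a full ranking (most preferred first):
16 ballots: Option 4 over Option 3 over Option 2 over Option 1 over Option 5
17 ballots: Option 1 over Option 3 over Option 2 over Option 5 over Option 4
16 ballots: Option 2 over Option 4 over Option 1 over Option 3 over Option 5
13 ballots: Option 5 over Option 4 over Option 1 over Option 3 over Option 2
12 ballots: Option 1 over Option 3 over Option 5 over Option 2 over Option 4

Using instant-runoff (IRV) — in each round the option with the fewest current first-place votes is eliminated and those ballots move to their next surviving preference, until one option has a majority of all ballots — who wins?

Option 4

Round 1: Option 1 29, Option 2 16, Option 3 0, Option 4 16, Option 5 13. Option 3 eliminated.
Round 2: Option 1 29, Option 2 16, Option 4 16, Option 5 13. Option 5 eliminated.
Round 3: Option 1 29, Option 2 16, Option 4 29. Option 2 eliminated.
Round 4: Option 1 29, Option 4 45. Option 4 has a majority (≥38).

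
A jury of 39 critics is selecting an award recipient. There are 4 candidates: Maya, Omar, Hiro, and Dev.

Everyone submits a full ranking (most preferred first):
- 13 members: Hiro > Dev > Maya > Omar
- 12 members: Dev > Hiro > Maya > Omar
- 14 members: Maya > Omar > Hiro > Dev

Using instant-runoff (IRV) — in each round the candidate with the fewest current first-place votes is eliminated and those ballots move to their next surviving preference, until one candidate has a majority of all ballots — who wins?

Hiro

Round 1: Maya 14, Omar 0, Hiro 13, Dev 12. Omar eliminated.
Round 2: Maya 14, Hiro 13, Dev 12. Dev eliminated.
Round 3: Maya 14, Hiro 25. Hiro has a majority (≥20).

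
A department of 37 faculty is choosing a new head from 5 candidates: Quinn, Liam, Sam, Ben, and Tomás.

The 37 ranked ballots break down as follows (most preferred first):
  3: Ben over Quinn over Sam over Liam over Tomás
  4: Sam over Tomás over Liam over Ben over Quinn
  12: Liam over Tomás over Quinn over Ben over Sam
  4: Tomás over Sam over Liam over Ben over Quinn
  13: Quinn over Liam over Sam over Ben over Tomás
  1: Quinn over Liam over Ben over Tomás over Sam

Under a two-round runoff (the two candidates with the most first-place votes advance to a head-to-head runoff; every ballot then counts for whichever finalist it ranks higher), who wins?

Liam

Round 1 first-place votes: Quinn 14, Liam 12, Sam 4, Ben 3, Tomás 4. Quinn and Liam advance.
Runoff: Quinn is ranked above Liam on 17 ballots, Liam above Quinn on 20.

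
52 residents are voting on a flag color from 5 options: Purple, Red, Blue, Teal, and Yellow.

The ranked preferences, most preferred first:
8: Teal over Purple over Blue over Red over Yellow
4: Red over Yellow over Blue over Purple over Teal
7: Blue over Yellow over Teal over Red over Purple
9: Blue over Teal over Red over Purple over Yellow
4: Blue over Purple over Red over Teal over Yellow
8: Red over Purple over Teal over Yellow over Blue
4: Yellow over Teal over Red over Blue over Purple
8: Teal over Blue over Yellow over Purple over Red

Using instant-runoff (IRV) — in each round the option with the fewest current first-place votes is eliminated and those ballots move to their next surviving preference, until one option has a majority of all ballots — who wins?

Teal

Round 1: Purple 0, Red 12, Blue 20, Teal 16, Yellow 4. Purple eliminated.
Round 2: Red 12, Blue 20, Teal 16, Yellow 4. Yellow eliminated.
Round 3: Red 12, Blue 20, Teal 20. Red eliminated.
Round 4: Blue 24, Teal 28. Teal has a majority (≥27).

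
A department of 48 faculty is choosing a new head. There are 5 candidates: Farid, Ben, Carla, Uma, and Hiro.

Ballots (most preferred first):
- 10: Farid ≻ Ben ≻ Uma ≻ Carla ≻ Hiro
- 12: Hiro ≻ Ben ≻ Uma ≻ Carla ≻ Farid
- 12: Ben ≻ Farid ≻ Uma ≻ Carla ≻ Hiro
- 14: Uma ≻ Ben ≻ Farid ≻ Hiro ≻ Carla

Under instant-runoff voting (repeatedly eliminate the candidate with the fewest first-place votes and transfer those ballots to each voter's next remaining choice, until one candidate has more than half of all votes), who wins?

Ben

Round 1: Farid 10, Ben 12, Carla 0, Uma 14, Hiro 12. Carla eliminated.
Round 2: Farid 10, Ben 12, Uma 14, Hiro 12. Farid eliminated.
Round 3: Ben 22, Uma 14, Hiro 12. Hiro eliminated.
Round 4: Ben 34, Uma 14. Ben has a majority (≥25).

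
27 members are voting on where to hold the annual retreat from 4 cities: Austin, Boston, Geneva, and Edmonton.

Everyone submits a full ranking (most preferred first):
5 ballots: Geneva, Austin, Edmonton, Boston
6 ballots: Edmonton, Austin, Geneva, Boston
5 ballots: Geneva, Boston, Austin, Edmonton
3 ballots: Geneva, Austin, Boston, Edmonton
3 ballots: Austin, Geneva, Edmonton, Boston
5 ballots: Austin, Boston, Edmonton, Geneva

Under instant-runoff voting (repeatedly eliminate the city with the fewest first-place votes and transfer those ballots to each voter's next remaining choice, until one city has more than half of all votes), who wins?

Round 1: Austin 8, Boston 0, Geneva 13, Edmonton 6. Boston eliminated.
Round 2: Austin 8, Geneva 13, Edmonton 6. Edmonton eliminated.
Round 3: Austin 14, Geneva 13. Austin has a majority (≥14).

Austin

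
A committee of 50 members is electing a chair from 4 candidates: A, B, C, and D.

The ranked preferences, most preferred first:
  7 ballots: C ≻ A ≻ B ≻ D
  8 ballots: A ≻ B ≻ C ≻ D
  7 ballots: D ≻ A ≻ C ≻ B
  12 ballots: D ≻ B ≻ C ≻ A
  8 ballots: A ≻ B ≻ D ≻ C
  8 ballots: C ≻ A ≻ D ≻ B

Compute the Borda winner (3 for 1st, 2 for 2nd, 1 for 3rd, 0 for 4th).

A: 7×2 + 8×3 + 7×2 + 12×0 + 8×3 + 8×2 = 92
B: 7×1 + 8×2 + 7×0 + 12×2 + 8×2 + 8×0 = 63
C: 7×3 + 8×1 + 7×1 + 12×1 + 8×0 + 8×3 = 72
D: 7×0 + 8×0 + 7×3 + 12×3 + 8×1 + 8×1 = 73

A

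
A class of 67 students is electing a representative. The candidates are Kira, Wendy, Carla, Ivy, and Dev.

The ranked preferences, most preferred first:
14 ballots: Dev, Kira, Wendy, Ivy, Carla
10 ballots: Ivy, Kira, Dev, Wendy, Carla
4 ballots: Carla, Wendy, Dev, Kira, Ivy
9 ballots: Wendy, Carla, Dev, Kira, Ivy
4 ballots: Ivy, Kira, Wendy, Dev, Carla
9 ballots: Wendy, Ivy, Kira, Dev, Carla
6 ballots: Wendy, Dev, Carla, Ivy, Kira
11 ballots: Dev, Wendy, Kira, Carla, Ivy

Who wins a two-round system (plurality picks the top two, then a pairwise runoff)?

Round 1 first-place votes: Kira 0, Wendy 24, Carla 4, Ivy 14, Dev 25. Dev and Wendy advance.
Runoff: Dev is ranked above Wendy on 35 ballots, Wendy above Dev on 32.

Dev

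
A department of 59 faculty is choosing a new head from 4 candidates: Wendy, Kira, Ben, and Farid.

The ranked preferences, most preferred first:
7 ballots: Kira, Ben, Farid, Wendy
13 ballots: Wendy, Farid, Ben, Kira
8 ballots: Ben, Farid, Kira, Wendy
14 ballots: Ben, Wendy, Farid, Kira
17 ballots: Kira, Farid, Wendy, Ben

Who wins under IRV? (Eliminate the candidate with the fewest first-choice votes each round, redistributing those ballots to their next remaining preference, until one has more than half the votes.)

Round 1: Wendy 13, Kira 24, Ben 22, Farid 0. Farid eliminated.
Round 2: Wendy 13, Kira 24, Ben 22. Wendy eliminated.
Round 3: Kira 24, Ben 35. Ben has a majority (≥30).

Ben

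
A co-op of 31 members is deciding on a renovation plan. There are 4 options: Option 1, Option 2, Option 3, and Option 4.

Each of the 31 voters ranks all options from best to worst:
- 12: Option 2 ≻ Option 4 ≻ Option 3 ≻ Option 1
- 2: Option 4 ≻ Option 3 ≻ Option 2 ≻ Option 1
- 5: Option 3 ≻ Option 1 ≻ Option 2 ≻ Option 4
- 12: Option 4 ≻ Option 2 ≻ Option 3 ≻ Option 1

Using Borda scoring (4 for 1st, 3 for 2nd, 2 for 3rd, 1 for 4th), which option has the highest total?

Option 1: 12×1 + 2×1 + 5×3 + 12×1 = 41
Option 2: 12×4 + 2×2 + 5×2 + 12×3 = 98
Option 3: 12×2 + 2×3 + 5×4 + 12×2 = 74
Option 4: 12×3 + 2×4 + 5×1 + 12×4 = 97

Option 2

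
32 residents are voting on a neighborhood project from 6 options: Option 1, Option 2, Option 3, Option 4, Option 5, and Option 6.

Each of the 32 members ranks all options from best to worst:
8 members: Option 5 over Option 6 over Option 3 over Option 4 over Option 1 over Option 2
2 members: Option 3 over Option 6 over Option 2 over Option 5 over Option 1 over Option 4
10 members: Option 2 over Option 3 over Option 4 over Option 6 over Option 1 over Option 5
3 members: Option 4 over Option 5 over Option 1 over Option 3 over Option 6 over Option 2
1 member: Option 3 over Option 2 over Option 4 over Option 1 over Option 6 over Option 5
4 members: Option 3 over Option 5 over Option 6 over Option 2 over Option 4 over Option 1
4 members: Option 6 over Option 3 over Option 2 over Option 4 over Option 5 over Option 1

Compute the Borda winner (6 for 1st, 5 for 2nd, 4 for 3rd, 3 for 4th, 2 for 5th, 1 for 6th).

Option 1: 8×2 + 2×2 + 10×2 + 3×4 + 1×3 + 4×1 + 4×1 = 63
Option 2: 8×1 + 2×4 + 10×6 + 3×1 + 1×5 + 4×3 + 4×4 = 112
Option 3: 8×4 + 2×6 + 10×5 + 3×3 + 1×6 + 4×6 + 4×5 = 153
Option 4: 8×3 + 2×1 + 10×4 + 3×6 + 1×4 + 4×2 + 4×3 = 108
Option 5: 8×6 + 2×3 + 10×1 + 3×5 + 1×1 + 4×5 + 4×2 = 108
Option 6: 8×5 + 2×5 + 10×3 + 3×2 + 1×2 + 4×4 + 4×6 = 128

Option 3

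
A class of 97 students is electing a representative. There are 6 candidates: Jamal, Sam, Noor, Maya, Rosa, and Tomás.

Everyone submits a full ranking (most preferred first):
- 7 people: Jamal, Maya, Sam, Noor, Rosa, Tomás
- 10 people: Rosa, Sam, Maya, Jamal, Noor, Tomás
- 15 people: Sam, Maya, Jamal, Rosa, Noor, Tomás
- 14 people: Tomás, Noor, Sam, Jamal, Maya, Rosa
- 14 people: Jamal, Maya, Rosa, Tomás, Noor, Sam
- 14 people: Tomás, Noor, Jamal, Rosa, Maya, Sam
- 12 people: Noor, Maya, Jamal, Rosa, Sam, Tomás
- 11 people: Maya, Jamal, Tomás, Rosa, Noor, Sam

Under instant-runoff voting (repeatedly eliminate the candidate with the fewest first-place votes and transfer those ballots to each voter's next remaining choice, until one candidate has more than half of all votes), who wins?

Round 1: Jamal 21, Sam 15, Noor 12, Maya 11, Rosa 10, Tomás 28. Rosa eliminated.
Round 2: Jamal 21, Sam 25, Noor 12, Maya 11, Tomás 28. Maya eliminated.
Round 3: Jamal 32, Sam 25, Noor 12, Tomás 28. Noor eliminated.
Round 4: Jamal 44, Sam 25, Tomás 28. Sam eliminated.
Round 5: Jamal 69, Tomás 28. Jamal has a majority (≥49).

Jamal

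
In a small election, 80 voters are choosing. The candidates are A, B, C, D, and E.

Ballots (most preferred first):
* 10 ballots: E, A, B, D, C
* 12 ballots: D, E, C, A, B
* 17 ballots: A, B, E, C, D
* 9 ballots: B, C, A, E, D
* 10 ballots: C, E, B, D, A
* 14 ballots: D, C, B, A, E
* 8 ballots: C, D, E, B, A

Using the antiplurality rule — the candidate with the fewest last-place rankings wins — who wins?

Last-place votes: A 18, B 12, C 10, D 26, E 14.

C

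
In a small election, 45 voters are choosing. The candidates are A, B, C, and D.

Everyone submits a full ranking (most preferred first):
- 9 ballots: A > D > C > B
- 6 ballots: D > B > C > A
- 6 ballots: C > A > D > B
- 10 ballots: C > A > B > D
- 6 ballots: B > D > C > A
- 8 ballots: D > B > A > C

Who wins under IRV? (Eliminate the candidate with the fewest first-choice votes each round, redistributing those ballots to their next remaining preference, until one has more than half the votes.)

Round 1: A 9, B 6, C 16, D 14. B eliminated.
Round 2: A 9, C 16, D 20. A eliminated.
Round 3: C 16, D 29. D has a majority (≥23).

D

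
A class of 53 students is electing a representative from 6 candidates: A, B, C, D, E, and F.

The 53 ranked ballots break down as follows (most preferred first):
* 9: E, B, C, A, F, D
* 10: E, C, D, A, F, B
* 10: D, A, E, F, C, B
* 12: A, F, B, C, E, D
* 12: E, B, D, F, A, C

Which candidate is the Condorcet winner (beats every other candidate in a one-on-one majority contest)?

E vs A: 31–22
E vs B: 41–12
E vs C: 41–12
E vs D: 43–10
E vs F: 41–12
E beats every other candidate.

E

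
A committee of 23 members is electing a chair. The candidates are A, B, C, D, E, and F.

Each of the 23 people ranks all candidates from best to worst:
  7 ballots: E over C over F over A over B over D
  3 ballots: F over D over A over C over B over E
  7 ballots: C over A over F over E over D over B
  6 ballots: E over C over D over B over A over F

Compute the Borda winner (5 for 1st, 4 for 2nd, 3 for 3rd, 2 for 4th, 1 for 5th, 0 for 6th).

C

A: 7×2 + 3×3 + 7×4 + 6×1 = 57
B: 7×1 + 3×1 + 7×0 + 6×2 = 22
C: 7×4 + 3×2 + 7×5 + 6×4 = 93
D: 7×0 + 3×4 + 7×1 + 6×3 = 37
E: 7×5 + 3×0 + 7×2 + 6×5 = 79
F: 7×3 + 3×5 + 7×3 + 6×0 = 57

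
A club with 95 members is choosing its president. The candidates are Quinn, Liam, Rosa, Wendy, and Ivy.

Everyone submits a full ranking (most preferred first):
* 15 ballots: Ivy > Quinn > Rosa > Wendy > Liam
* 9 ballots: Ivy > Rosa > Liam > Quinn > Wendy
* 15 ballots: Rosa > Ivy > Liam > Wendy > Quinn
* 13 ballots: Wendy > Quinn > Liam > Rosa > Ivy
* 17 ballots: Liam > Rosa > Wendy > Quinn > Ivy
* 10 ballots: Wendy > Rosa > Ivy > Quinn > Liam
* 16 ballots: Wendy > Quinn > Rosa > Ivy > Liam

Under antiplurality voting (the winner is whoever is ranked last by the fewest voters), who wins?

Last-place votes: Quinn 15, Liam 41, Rosa 0, Wendy 9, Ivy 30.

Rosa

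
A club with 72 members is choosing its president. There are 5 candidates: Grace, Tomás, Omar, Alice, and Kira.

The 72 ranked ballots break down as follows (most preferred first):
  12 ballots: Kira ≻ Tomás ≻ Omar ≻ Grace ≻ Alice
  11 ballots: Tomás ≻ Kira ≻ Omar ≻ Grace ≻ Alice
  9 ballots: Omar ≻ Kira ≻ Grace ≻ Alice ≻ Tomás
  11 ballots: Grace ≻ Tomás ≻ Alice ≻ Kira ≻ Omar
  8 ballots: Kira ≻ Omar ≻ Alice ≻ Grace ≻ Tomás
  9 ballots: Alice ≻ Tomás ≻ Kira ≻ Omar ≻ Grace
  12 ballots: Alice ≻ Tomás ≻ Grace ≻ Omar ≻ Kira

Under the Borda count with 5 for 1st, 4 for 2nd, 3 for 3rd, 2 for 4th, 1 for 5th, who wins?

Grace: 12×2 + 11×2 + 9×3 + 11×5 + 8×2 + 9×1 + 12×3 = 189
Tomás: 12×4 + 11×5 + 9×1 + 11×4 + 8×1 + 9×4 + 12×4 = 248
Omar: 12×3 + 11×3 + 9×5 + 11×1 + 8×4 + 9×2 + 12×2 = 199
Alice: 12×1 + 11×1 + 9×2 + 11×3 + 8×3 + 9×5 + 12×5 = 203
Kira: 12×5 + 11×4 + 9×4 + 11×2 + 8×5 + 9×3 + 12×1 = 241

Tomás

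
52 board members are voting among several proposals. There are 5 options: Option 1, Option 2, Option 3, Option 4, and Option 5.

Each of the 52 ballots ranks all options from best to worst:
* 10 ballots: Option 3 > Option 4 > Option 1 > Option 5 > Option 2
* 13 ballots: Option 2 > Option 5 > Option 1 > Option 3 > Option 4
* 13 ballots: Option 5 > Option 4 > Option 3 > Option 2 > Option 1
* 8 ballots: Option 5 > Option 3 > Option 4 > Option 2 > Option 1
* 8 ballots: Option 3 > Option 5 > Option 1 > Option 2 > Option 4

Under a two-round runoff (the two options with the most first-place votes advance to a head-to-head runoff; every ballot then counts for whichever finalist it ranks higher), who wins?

Option 5

Round 1 first-place votes: Option 1 0, Option 2 13, Option 3 18, Option 4 0, Option 5 21. Option 5 and Option 3 advance.
Runoff: Option 5 is ranked above Option 3 on 34 ballots, Option 3 above Option 5 on 18.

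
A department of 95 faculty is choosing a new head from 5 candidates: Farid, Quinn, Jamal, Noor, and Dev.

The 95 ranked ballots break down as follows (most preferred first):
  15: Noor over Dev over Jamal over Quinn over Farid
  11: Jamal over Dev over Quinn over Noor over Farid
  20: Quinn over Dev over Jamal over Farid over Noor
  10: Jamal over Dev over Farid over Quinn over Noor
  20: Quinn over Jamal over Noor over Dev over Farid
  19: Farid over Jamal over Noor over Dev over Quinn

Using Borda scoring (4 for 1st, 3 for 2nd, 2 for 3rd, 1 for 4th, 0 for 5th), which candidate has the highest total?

Farid: 15×0 + 11×0 + 20×1 + 10×2 + 20×0 + 19×4 = 116
Quinn: 15×1 + 11×2 + 20×4 + 10×1 + 20×4 + 19×0 = 207
Jamal: 15×2 + 11×4 + 20×2 + 10×4 + 20×3 + 19×3 = 271
Noor: 15×4 + 11×1 + 20×0 + 10×0 + 20×2 + 19×2 = 149
Dev: 15×3 + 11×3 + 20×3 + 10×3 + 20×1 + 19×1 = 207

Jamal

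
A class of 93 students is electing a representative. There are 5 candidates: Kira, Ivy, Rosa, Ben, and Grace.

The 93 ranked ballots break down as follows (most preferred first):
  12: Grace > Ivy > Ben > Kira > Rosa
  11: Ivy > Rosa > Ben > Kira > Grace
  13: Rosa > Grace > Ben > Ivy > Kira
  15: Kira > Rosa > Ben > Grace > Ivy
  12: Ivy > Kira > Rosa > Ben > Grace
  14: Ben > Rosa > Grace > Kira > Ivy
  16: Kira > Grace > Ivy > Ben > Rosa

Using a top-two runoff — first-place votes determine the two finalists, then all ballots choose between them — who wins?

Round 1 first-place votes: Kira 31, Ivy 23, Rosa 13, Ben 14, Grace 12. Kira and Ivy advance.
Runoff: Kira is ranked above Ivy on 45 ballots, Ivy above Kira on 48.

Ivy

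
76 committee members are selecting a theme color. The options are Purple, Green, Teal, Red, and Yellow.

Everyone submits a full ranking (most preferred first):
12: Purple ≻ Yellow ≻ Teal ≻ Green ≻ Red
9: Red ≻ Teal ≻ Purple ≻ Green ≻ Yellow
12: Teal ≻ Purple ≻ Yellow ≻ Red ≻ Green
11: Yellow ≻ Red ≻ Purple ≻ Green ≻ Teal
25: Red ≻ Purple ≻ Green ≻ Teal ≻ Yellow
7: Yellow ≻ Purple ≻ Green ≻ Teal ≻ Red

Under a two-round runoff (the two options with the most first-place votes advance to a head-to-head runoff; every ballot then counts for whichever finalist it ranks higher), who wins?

Round 1 first-place votes: Purple 12, Green 0, Teal 12, Red 34, Yellow 18. Red and Yellow advance.
Runoff: Red is ranked above Yellow on 34 ballots, Yellow above Red on 42.

Yellow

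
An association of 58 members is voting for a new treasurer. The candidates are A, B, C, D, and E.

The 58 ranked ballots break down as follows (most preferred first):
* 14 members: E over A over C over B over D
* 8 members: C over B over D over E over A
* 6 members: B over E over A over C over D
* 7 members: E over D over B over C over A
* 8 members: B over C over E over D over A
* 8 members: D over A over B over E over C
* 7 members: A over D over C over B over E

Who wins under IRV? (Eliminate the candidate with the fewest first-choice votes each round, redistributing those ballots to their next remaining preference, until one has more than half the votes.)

Round 1: A 7, B 14, C 8, D 8, E 21. A eliminated.
Round 2: B 14, C 8, D 15, E 21. C eliminated.
Round 3: B 22, D 15, E 21. D eliminated.
Round 4: B 37, E 21. B has a majority (≥30).

B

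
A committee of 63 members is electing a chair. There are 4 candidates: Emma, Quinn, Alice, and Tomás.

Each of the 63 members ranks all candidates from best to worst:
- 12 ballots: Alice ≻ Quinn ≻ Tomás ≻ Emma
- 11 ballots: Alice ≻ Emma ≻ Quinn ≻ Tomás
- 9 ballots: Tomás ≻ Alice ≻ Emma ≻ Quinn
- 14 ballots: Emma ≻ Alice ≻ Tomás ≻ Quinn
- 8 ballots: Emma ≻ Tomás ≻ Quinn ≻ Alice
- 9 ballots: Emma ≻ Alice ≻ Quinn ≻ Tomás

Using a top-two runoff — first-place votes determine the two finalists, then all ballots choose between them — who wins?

Round 1 first-place votes: Emma 31, Quinn 0, Alice 23, Tomás 9. Emma and Alice advance.
Runoff: Emma is ranked above Alice on 31 ballots, Alice above Emma on 32.

Alice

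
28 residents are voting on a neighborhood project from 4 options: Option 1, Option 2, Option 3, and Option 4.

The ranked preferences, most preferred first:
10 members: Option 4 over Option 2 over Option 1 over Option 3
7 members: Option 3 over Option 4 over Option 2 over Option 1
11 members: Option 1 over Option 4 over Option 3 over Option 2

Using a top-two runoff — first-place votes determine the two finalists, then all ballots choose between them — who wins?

Round 1 first-place votes: Option 1 11, Option 2 0, Option 3 7, Option 4 10. Option 1 and Option 4 advance.
Runoff: Option 1 is ranked above Option 4 on 11 ballots, Option 4 above Option 1 on 17.

Option 4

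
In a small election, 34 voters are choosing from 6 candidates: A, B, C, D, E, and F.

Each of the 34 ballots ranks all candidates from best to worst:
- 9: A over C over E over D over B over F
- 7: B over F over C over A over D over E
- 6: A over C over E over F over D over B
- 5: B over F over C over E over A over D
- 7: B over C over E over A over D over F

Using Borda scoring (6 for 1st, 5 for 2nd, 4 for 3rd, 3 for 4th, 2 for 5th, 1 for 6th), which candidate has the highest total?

C

A: 9×6 + 7×3 + 6×6 + 5×2 + 7×3 = 142
B: 9×2 + 7×6 + 6×1 + 5×6 + 7×6 = 138
C: 9×5 + 7×4 + 6×5 + 5×4 + 7×5 = 158
D: 9×3 + 7×2 + 6×2 + 5×1 + 7×2 = 72
E: 9×4 + 7×1 + 6×4 + 5×3 + 7×4 = 110
F: 9×1 + 7×5 + 6×3 + 5×5 + 7×1 = 94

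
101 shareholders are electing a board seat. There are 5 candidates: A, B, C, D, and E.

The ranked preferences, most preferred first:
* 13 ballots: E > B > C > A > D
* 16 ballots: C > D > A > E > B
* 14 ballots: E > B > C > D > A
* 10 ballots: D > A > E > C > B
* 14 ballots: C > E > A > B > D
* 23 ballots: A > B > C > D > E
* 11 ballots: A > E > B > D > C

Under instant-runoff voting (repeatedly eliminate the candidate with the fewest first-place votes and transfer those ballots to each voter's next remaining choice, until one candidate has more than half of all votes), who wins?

Round 1: A 34, B 0, C 30, D 10, E 27. B eliminated.
Round 2: A 34, C 30, D 10, E 27. D eliminated.
Round 3: A 44, C 30, E 27. E eliminated.
Round 4: A 44, C 57. C has a majority (≥51).

C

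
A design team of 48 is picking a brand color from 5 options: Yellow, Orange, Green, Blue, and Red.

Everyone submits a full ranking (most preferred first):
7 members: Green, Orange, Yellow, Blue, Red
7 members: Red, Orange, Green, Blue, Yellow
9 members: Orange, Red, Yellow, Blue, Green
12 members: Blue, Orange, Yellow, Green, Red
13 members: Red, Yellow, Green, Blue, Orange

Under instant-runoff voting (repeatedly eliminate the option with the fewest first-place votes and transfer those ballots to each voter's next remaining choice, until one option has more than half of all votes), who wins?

Orange

Round 1: Yellow 0, Orange 9, Green 7, Blue 12, Red 20. Yellow eliminated.
Round 2: Orange 9, Green 7, Blue 12, Red 20. Green eliminated.
Round 3: Orange 16, Blue 12, Red 20. Blue eliminated.
Round 4: Orange 28, Red 20. Orange has a majority (≥25).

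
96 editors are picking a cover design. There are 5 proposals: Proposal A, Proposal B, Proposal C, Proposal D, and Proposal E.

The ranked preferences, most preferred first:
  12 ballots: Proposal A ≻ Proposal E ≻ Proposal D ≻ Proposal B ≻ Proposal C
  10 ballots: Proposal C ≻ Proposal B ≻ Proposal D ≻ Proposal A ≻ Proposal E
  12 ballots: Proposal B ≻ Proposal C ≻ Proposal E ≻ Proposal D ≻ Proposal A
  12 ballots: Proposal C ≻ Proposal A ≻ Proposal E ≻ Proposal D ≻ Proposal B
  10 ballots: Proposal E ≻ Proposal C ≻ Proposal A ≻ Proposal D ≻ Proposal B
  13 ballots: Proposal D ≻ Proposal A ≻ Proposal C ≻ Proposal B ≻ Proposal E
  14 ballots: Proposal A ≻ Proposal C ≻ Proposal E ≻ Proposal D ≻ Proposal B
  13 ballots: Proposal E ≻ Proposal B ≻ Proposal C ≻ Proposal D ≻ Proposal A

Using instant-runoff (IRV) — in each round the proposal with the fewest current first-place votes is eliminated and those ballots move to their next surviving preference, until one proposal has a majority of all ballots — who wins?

Proposal C

Round 1: Proposal A 26, Proposal B 12, Proposal C 22, Proposal D 13, Proposal E 23. Proposal B eliminated.
Round 2: Proposal A 26, Proposal C 34, Proposal D 13, Proposal E 23. Proposal D eliminated.
Round 3: Proposal A 39, Proposal C 34, Proposal E 23. Proposal E eliminated.
Round 4: Proposal A 39, Proposal C 57. Proposal C has a majority (≥49).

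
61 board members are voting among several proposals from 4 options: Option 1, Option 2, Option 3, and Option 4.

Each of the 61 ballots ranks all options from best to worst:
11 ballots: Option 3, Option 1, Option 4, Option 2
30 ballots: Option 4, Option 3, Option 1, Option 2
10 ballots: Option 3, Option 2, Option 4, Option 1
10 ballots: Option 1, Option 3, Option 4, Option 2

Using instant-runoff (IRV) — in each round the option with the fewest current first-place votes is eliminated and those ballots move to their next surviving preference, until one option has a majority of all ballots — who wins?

Round 1: Option 1 10, Option 2 0, Option 3 21, Option 4 30. Option 2 eliminated.
Round 2: Option 1 10, Option 3 21, Option 4 30. Option 1 eliminated.
Round 3: Option 3 31, Option 4 30. Option 3 has a majority (≥31).

Option 3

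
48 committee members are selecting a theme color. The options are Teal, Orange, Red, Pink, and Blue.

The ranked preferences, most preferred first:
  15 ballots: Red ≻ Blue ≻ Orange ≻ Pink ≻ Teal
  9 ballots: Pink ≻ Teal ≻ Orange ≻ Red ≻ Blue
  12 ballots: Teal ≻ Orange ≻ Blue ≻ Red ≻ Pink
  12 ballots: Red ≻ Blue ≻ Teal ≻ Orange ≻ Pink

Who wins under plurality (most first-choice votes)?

First-place votes: Teal 12, Orange 0, Red 27, Pink 9, Blue 0.

Red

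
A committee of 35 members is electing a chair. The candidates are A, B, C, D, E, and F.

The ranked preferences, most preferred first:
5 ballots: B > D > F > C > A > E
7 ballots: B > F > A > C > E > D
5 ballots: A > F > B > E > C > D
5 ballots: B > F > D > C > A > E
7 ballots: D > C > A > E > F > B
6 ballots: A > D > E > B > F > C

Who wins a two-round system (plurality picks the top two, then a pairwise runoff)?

Round 1 first-place votes: A 11, B 17, C 0, D 7, E 0, F 0. B and A advance.
Runoff: B is ranked above A on 17 ballots, A above B on 18.

A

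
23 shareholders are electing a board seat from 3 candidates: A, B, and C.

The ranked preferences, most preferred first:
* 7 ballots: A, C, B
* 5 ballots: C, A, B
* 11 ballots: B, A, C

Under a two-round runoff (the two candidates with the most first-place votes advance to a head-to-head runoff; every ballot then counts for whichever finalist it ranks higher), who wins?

Round 1 first-place votes: A 7, B 11, C 5. B and A advance.
Runoff: B is ranked above A on 11 ballots, A above B on 12.

A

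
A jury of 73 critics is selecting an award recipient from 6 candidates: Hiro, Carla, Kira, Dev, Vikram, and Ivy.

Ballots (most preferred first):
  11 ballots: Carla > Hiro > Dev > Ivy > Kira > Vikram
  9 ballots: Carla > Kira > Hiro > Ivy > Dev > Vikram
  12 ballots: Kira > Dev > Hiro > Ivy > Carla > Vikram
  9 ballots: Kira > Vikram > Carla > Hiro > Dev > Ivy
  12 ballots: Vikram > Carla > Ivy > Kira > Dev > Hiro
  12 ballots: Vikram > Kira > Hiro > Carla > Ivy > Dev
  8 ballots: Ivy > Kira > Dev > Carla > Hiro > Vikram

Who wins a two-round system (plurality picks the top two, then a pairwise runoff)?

Kira

Round 1 first-place votes: Hiro 0, Carla 20, Kira 21, Dev 0, Vikram 24, Ivy 8. Vikram and Kira advance.
Runoff: Vikram is ranked above Kira on 24 ballots, Kira above Vikram on 49.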